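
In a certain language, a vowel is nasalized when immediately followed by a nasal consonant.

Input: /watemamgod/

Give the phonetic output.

[watẽmãmgod]

/e/ before nasal /m/ → [ẽ]
/a/ before nasal /m/ → [ã]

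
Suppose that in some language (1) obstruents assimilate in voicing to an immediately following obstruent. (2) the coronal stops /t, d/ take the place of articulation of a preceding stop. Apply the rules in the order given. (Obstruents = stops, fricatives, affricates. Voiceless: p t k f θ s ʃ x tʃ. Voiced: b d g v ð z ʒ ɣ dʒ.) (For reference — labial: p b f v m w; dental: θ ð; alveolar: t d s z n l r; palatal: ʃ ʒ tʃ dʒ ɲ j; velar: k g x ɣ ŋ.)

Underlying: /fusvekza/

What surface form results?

[fuzvegza]

Rule 1: /s/ before /v/ (voiced) → [z]
Rule 1: /k/ before /z/ (voiced) → [g]
After rule 1: fuzvegza
Rule 2: no segment meets the rule's conditions; no change.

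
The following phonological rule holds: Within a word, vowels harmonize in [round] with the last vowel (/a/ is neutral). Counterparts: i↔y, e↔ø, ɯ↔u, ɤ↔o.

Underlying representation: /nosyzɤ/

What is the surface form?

[nɤsizɤ]

/o/ harmonizes with /ɤ/ ([-round]) → [ɤ]
/y/ harmonizes with /ɤ/ ([-round]) → [i]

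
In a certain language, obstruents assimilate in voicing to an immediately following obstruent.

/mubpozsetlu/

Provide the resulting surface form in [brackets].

[muppossetlu]

/b/ before /p/ (voiceless) → [p]
/z/ before /s/ (voiceless) → [s]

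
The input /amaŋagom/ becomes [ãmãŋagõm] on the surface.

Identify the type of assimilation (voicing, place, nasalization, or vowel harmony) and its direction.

nasalization, regressive

/a/→[ã] /a/→[ã] /o/→[õ].
Each target copies a feature from the following segment, so the direction is regressive.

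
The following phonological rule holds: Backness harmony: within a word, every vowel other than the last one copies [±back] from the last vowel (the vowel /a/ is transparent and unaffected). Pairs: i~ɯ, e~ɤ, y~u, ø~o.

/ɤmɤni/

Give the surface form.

/ɤ/ harmonizes with /i/ ([-back]) → [e]
/ɤ/ harmonizes with /i/ ([-back]) → [e]

[emeni]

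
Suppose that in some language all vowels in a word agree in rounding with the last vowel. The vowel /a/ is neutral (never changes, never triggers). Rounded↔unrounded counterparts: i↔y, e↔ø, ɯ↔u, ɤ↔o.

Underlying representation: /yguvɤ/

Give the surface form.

/y/ harmonizes with /ɤ/ ([-round]) → [i]
/u/ harmonizes with /ɤ/ ([-round]) → [ɯ]

[igɯvɤ]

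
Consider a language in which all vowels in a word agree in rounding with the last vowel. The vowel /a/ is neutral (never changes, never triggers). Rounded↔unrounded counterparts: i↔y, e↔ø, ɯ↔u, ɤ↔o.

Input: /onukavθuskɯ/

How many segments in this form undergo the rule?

/o/ harmonizes with /ɯ/ ([-round]) → [ɤ]
/u/ harmonizes with /ɯ/ ([-round]) → [ɯ]
/u/ harmonizes with /ɯ/ ([-round]) → [ɯ]
3 segments change.

3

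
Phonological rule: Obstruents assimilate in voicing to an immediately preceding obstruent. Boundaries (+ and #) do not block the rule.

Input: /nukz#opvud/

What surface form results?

/z/ after /k/ (voiceless) → [s]
/v/ after /p/ (voiceless) → [f]

[nuks#opfud]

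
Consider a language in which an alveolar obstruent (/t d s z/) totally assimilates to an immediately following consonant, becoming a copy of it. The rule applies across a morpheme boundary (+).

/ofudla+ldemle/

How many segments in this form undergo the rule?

1

/d/ before /l/ → [l] (total assimilation)
1 segment changes.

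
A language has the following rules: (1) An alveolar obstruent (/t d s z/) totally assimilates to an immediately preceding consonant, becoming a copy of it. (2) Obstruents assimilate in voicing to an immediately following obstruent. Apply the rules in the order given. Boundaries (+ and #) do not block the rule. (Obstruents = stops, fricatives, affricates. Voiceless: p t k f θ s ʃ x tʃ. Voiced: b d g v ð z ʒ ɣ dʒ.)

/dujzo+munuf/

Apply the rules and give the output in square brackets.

[dujjo+munuf]

Rule 1: /z/ after /j/ → [j] (total assimilation)
After rule 1: dujjo+munuf
Rule 2: no segment meets the rule's conditions; no change.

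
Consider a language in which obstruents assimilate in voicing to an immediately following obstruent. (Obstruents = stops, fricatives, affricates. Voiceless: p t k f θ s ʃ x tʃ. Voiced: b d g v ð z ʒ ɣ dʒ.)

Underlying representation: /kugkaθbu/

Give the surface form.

[kukkaðbu]

/g/ before /k/ (voiceless) → [k]
/θ/ before /b/ (voiced) → [ð]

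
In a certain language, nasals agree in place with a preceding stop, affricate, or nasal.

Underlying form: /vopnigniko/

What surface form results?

[vopmigŋiko]

/n/ after /p/ (labial) → [m]
/n/ after /g/ (velar) → [ŋ]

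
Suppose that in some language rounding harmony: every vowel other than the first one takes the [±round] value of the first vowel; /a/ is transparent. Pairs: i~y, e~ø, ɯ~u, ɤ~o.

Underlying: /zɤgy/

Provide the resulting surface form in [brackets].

[zɤgi]

/y/ harmonizes with /ɤ/ ([-round]) → [i]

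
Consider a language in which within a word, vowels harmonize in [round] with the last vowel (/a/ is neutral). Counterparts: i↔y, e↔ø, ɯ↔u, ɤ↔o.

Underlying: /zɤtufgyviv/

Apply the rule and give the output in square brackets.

[zɤtɯfgiviv]

/u/ harmonizes with /i/ ([-round]) → [ɯ]
/y/ harmonizes with /i/ ([-round]) → [i]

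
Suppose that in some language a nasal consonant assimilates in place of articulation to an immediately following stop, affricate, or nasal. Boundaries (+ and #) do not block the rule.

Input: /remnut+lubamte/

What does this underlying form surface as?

[rennut+lubante]

/m/ before /n/ (alveolar) → [n]
/m/ before /t/ (alveolar) → [n]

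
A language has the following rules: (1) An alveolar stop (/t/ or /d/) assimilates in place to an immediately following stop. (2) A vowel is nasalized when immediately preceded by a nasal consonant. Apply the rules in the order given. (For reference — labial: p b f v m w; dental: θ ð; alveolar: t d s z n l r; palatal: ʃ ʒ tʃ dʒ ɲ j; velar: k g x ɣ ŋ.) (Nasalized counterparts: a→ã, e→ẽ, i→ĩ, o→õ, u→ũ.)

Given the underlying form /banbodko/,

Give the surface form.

[banbogko]

Rule 1: /d/ before /k/ (velar) → [g]
After rule 1: banbogko
Rule 2: no segment meets the rule's conditions; no change.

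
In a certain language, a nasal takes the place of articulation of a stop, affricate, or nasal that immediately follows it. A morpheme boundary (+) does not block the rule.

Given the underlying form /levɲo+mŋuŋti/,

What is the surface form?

/m/ before /ŋ/ (velar) → [ŋ]
/ŋ/ before /t/ (alveolar) → [n]

[levɲo+ŋŋunti]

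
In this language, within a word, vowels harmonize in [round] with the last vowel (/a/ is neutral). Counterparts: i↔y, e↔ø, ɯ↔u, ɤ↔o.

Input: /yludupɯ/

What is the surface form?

[ilɯdɯpɯ]

/y/ harmonizes with /ɯ/ ([-round]) → [i]
/u/ harmonizes with /ɯ/ ([-round]) → [ɯ]
/u/ harmonizes with /ɯ/ ([-round]) → [ɯ]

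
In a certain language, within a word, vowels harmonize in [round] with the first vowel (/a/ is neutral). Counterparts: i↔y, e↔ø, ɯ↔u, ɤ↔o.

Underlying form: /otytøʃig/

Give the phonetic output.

[otytøʃyg]

/i/ harmonizes with /o/ ([+round]) → [y]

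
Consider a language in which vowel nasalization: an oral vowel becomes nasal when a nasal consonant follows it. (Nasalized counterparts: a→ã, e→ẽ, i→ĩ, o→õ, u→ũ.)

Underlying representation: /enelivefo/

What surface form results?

/e/ before nasal /n/ → [ẽ]

[ẽnelivefo]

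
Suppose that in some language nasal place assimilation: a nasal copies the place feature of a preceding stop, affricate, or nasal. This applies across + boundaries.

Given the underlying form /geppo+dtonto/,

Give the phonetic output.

[geppo+dtonto]

no segment meets the rule's conditions; no change.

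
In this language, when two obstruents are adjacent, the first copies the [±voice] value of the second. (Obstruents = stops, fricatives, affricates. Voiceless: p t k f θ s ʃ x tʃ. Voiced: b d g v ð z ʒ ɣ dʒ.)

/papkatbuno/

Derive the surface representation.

[papkadbuno]

/t/ before /b/ (voiced) → [d]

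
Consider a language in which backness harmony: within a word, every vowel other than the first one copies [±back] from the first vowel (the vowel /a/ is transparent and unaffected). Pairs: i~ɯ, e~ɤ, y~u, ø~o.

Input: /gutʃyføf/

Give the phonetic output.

[gutʃufof]

/y/ harmonizes with /u/ ([+back]) → [u]
/ø/ harmonizes with /u/ ([+back]) → [o]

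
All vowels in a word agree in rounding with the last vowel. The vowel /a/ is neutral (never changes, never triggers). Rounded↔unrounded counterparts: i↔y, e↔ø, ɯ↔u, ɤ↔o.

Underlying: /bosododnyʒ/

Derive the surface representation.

no segment meets the rule's conditions; no change.

[bosododnyʒ]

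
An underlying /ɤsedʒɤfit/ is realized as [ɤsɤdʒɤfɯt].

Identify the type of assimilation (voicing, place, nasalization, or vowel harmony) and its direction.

/e/→[ɤ] /i/→[ɯ].
Vowels agree with the first vowel, so the harmony is progressive.

vowel harmony, progressive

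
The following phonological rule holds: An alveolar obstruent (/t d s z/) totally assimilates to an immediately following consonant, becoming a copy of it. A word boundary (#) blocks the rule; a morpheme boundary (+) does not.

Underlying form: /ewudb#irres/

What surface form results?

[ewubb#irres]

/d/ before /b/ → [b] (total assimilation)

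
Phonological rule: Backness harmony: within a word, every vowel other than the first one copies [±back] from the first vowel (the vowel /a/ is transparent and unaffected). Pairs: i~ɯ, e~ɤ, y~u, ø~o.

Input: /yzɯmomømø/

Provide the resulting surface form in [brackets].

/ɯ/ harmonizes with /y/ ([-back]) → [i]
/o/ harmonizes with /y/ ([-back]) → [ø]

[yzimømømø]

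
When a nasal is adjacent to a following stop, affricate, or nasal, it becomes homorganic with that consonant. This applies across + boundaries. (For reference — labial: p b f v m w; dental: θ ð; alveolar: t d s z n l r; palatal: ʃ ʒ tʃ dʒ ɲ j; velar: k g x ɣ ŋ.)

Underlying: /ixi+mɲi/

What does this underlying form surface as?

[ixi+ɲɲi]

/m/ before /ɲ/ (palatal) → [ɲ]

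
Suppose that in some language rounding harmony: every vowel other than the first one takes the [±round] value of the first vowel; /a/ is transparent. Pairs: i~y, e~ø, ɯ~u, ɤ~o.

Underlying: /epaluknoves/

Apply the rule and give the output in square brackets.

/u/ harmonizes with /e/ ([-round]) → [ɯ]
/o/ harmonizes with /e/ ([-round]) → [ɤ]

[epalɯknɤves]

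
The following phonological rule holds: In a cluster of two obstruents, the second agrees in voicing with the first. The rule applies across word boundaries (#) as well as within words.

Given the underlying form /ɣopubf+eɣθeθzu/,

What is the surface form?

/f/ after /b/ (voiced) → [v]
/θ/ after /ɣ/ (voiced) → [ð]
/z/ after /θ/ (voiceless) → [s]

[ɣopubv+eɣðeθsu]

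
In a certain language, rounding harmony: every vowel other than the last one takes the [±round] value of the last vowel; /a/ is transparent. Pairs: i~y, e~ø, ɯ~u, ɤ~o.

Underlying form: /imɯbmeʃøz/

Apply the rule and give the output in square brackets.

[ymubmøʃøz]

/i/ harmonizes with /ø/ ([+round]) → [y]
/ɯ/ harmonizes with /ø/ ([+round]) → [u]
/e/ harmonizes with /ø/ ([+round]) → [ø]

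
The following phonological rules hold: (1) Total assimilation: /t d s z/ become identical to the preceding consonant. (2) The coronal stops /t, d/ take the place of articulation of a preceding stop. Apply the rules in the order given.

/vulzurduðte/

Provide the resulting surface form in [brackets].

[vullurruððe]

Rule 1: /z/ after /l/ → [l] (total assimilation)
Rule 1: /d/ after /r/ → [r] (total assimilation)
Rule 1: /t/ after /ð/ → [ð] (total assimilation)
After rule 1: vullurruððe
Rule 2: no segment meets the rule's conditions; no change.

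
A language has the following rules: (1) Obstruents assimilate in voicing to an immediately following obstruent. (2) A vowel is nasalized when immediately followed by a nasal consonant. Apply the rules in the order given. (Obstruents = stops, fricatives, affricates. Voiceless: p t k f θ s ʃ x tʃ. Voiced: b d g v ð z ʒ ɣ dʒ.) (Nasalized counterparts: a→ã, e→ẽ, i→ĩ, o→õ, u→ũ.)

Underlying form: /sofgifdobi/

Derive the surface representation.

[sovgivdobi]

Rule 1: /f/ before /g/ (voiced) → [v]
Rule 1: /f/ before /d/ (voiced) → [v]
After rule 1: sovgivdobi
Rule 2: no segment meets the rule's conditions; no change.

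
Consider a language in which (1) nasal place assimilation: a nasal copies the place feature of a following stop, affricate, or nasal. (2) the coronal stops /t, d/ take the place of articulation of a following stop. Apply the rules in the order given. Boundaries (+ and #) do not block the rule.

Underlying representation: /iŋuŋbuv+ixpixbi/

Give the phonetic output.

Rule 1: /ŋ/ before /b/ (labial) → [m]
After rule 1: iŋumbuv+ixpixbi
Rule 2: no segment meets the rule's conditions; no change.

[iŋumbuv+ixpixbi]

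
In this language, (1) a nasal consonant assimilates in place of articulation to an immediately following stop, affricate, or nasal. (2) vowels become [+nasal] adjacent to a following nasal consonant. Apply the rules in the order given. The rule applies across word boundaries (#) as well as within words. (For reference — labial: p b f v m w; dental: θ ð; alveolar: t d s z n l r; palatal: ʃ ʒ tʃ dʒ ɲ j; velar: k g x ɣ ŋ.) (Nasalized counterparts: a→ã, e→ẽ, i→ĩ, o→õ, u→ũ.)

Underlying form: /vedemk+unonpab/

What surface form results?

Rule 1: /m/ before /k/ (velar) → [ŋ]
Rule 1: /n/ before /p/ (labial) → [m]
After rule 1: vedeŋk+unompab
Rule 2: /e/ before nasal /ŋ/ → [ẽ]
Rule 2: /u/ before nasal /n/ → [ũ]
Rule 2: /o/ before nasal /m/ → [õ]

[vedẽŋk+ũnõmpab]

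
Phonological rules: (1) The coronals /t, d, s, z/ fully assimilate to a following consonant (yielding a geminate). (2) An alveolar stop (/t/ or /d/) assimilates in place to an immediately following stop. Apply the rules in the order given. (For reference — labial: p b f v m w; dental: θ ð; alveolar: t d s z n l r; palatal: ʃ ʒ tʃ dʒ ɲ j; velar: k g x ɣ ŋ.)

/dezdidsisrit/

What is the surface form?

[deddissirrit]

Rule 1: /z/ before /d/ → [d] (total assimilation)
Rule 1: /d/ before /s/ → [s] (total assimilation)
Rule 1: /s/ before /r/ → [r] (total assimilation)
After rule 1: deddissirrit
Rule 2: no segment meets the rule's conditions; no change.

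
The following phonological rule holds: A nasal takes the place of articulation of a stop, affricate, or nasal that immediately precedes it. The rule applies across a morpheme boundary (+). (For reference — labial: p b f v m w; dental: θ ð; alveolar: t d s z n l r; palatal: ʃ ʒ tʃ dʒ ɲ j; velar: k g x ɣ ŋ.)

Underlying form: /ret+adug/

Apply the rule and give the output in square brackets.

no segment meets the rule's conditions; no change.

[ret+adug]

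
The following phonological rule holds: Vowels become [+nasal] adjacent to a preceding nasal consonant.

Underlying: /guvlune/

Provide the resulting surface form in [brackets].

[guvlunẽ]

/e/ after nasal /n/ → [ẽ]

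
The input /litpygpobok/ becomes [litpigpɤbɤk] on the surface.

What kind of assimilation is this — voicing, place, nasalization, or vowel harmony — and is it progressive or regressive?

vowel harmony, progressive

/y/→[i] /o/→[ɤ] /o/→[ɤ].
Vowels agree with the first vowel, so the harmony is progressive.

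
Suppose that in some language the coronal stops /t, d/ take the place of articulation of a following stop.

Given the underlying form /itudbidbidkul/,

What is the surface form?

/d/ before /b/ (labial) → [b]
/d/ before /b/ (labial) → [b]
/d/ before /k/ (velar) → [g]

[itubbibbigkul]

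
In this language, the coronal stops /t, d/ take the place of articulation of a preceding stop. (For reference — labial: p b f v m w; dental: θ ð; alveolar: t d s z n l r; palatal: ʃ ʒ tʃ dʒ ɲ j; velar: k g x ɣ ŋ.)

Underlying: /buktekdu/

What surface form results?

/t/ after /k/ (velar) → [k]
/d/ after /k/ (velar) → [g]

[bukkekgu]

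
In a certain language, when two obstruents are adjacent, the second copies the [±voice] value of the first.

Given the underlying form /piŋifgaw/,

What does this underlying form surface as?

/g/ after /f/ (voiceless) → [k]

[piŋifkaw]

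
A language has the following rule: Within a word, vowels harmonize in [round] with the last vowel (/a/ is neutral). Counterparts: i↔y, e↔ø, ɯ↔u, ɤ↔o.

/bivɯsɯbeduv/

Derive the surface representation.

/i/ harmonizes with /u/ ([+round]) → [y]
/ɯ/ harmonizes with /u/ ([+round]) → [u]
/ɯ/ harmonizes with /u/ ([+round]) → [u]
/e/ harmonizes with /u/ ([+round]) → [ø]

[byvusubøduv]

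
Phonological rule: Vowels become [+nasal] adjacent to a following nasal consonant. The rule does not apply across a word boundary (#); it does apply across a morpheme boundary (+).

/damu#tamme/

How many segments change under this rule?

2

/a/ before nasal /m/ → [ã]
/a/ before nasal /m/ → [ã]
2 segments change.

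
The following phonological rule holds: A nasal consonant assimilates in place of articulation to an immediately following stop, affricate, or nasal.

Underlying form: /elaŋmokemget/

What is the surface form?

[elammokeŋget]

/ŋ/ before /m/ (labial) → [m]
/m/ before /g/ (velar) → [ŋ]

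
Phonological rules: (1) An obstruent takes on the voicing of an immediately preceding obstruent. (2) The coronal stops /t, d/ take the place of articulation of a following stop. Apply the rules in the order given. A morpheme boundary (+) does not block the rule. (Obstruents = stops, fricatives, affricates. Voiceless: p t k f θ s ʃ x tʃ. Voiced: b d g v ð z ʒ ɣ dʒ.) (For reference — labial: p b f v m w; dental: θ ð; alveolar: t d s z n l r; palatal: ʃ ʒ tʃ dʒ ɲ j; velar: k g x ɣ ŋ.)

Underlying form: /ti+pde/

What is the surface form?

[ti+pte]

Rule 1: /d/ after /p/ (voiceless) → [t]
After rule 1: ti+pte
Rule 2: no segment meets the rule's conditions; no change.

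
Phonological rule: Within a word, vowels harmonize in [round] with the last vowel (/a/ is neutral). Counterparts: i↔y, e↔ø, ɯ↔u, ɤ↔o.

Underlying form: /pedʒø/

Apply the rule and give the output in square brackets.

[pødʒø]

/e/ harmonizes with /ø/ ([+round]) → [ø]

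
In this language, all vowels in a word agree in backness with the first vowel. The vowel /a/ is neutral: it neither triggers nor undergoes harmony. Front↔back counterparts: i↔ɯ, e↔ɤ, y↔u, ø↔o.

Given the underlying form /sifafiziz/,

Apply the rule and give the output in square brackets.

no segment meets the rule's conditions; no change.

[sifafiziz]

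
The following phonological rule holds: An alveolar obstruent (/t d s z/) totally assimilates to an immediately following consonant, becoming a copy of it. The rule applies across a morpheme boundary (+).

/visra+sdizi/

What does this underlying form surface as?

[virra+ddizi]

/s/ before /r/ → [r] (total assimilation)
/s/ before /d/ → [d] (total assimilation)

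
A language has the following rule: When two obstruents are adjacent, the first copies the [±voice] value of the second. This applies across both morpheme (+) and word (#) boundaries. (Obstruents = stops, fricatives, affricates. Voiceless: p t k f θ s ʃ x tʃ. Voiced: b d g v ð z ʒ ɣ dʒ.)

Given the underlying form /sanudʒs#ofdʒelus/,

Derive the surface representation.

/dʒ/ before /s/ (voiceless) → [tʃ]
/f/ before /dʒ/ (voiced) → [v]

[sanutʃs#ovdʒelus]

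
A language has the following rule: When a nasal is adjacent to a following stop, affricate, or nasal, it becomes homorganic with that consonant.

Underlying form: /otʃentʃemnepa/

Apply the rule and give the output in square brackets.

[otʃeɲtʃennepa]

/n/ before /tʃ/ (palatal) → [ɲ]
/m/ before /n/ (alveolar) → [n]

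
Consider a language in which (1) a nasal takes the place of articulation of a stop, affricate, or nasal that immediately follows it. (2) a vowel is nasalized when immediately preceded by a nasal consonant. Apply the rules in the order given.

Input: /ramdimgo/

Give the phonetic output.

[randiŋgo]

Rule 1: /m/ before /d/ (alveolar) → [n]
Rule 1: /m/ before /g/ (velar) → [ŋ]
After rule 1: randiŋgo
Rule 2: no segment meets the rule's conditions; no change.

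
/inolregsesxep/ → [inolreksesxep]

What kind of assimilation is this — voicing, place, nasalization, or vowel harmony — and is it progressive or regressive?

voicing assimilation, regressive

/g/→[k].
Each target copies a feature from the following segment, so the direction is regressive.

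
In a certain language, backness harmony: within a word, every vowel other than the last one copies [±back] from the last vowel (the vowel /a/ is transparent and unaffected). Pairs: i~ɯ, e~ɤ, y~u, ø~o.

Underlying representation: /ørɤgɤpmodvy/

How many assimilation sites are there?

/ɤ/ harmonizes with /y/ ([-back]) → [e]
/ɤ/ harmonizes with /y/ ([-back]) → [e]
/o/ harmonizes with /y/ ([-back]) → [ø]
3 segments change.

3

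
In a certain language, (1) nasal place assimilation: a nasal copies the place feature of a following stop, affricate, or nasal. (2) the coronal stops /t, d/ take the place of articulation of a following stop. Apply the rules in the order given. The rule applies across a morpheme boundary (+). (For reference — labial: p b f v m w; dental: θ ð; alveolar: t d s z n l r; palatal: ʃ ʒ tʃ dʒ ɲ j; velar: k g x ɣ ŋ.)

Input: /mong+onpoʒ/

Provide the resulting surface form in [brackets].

[moŋg+ompoʒ]

Rule 1: /n/ before /g/ (velar) → [ŋ]
Rule 1: /n/ before /p/ (labial) → [m]
After rule 1: moŋg+ompoʒ
Rule 2: no segment meets the rule's conditions; no change.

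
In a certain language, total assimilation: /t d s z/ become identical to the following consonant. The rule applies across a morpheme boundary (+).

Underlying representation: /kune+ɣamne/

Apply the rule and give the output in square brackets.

[kune+ɣamne]

no segment meets the rule's conditions; no change.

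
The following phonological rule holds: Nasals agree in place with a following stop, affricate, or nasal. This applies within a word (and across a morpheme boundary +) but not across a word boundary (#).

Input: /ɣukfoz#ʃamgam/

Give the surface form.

/m/ before /g/ (velar) → [ŋ]

[ɣukfoz#ʃaŋgam]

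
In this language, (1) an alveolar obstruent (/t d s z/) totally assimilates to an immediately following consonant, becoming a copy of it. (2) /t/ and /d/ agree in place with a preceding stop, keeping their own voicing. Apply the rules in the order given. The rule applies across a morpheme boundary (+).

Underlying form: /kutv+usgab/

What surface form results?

[kuvv+uggab]

Rule 1: /t/ before /v/ → [v] (total assimilation)
Rule 1: /s/ before /g/ → [g] (total assimilation)
After rule 1: kuvv+uggab
Rule 2: no segment meets the rule's conditions; no change.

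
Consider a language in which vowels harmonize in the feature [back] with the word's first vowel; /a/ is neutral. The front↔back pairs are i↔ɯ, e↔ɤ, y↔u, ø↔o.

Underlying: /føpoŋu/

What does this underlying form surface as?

/o/ harmonizes with /ø/ ([-back]) → [ø]
/u/ harmonizes with /ø/ ([-back]) → [y]

[føpøŋy]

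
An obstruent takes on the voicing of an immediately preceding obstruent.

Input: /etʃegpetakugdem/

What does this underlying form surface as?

/p/ after /g/ (voiced) → [b]

[etʃegbetakugdem]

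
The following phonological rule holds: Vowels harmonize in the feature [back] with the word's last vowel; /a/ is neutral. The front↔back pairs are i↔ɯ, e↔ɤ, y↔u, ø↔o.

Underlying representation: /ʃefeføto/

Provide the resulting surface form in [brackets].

/e/ harmonizes with /o/ ([+back]) → [ɤ]
/e/ harmonizes with /o/ ([+back]) → [ɤ]
/ø/ harmonizes with /o/ ([+back]) → [o]

[ʃɤfɤfoto]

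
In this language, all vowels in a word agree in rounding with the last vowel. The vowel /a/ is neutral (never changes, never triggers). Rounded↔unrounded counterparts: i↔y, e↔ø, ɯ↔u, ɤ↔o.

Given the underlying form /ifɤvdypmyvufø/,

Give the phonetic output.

/i/ harmonizes with /ø/ ([+round]) → [y]
/ɤ/ harmonizes with /ø/ ([+round]) → [o]

[yfovdypmyvufø]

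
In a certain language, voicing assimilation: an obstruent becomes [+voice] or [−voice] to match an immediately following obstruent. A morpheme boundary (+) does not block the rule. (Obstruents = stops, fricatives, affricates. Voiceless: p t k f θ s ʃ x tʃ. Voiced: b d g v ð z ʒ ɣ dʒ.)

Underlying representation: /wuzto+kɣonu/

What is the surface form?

[wusto+gɣonu]

/z/ before /t/ (voiceless) → [s]
/k/ before /ɣ/ (voiced) → [g]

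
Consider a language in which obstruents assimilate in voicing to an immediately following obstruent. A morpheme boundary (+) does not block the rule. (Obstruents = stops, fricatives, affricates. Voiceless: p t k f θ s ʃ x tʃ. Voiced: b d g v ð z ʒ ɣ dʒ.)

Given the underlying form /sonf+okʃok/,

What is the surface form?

no segment meets the rule's conditions; no change.

[sonf+okʃok]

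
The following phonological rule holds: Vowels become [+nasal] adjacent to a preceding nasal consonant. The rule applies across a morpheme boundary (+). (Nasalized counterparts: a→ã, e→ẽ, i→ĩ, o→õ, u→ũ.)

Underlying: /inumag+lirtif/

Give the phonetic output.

/u/ after nasal /n/ → [ũ]
/a/ after nasal /m/ → [ã]

[inũmãg+lirtif]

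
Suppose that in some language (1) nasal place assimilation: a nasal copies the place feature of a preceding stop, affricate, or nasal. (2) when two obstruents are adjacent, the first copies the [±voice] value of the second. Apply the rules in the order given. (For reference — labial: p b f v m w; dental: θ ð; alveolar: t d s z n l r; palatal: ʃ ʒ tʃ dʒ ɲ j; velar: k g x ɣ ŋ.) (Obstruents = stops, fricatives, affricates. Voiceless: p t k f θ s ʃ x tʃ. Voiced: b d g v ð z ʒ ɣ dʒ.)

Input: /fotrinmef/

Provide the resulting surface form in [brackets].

[fotrinnef]

Rule 1: /m/ after /n/ (alveolar) → [n]
After rule 1: fotrinnef
Rule 2: no segment meets the rule's conditions; no change.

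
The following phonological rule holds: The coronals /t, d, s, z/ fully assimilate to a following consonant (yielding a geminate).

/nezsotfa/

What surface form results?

/z/ before /s/ → [s] (total assimilation)
/t/ before /f/ → [f] (total assimilation)

[nessoffa]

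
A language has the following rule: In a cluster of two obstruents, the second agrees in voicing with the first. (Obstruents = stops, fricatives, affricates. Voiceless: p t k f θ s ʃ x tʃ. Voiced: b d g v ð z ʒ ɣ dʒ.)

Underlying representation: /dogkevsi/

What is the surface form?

/k/ after /g/ (voiced) → [g]
/s/ after /v/ (voiced) → [z]

[doggevzi]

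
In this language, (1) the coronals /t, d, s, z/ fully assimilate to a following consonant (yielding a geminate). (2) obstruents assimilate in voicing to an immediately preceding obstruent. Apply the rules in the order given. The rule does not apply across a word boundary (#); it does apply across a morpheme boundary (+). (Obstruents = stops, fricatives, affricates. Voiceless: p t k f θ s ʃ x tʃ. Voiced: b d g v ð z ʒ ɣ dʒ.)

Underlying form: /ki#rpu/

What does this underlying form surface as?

[ki#rpu]

Rule 1: no segment meets the rule's conditions; no change.
After rule 1: ki#rpu
Rule 2: no segment meets the rule's conditions; no change.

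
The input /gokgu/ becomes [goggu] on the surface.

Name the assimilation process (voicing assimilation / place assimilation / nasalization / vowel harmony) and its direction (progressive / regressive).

voicing assimilation, regressive

/k/→[g].
Each target copies a feature from the following segment, so the direction is regressive.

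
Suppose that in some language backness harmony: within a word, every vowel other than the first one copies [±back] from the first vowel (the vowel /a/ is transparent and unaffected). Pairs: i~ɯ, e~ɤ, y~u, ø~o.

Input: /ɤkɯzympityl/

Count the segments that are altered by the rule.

3

/y/ harmonizes with /ɤ/ ([+back]) → [u]
/i/ harmonizes with /ɤ/ ([+back]) → [ɯ]
/y/ harmonizes with /ɤ/ ([+back]) → [u]
3 segments change.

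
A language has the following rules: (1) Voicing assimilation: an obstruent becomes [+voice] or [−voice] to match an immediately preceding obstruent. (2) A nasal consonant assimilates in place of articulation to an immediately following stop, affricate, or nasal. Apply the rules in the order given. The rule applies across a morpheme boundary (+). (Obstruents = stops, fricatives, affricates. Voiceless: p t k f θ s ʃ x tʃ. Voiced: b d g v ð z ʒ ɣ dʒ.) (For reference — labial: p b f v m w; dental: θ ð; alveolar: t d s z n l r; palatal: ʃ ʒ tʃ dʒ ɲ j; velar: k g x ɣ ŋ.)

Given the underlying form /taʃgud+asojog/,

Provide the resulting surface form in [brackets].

Rule 1: /g/ after /ʃ/ (voiceless) → [k]
After rule 1: taʃkud+asojog
Rule 2: no segment meets the rule's conditions; no change.

[taʃkud+asojog]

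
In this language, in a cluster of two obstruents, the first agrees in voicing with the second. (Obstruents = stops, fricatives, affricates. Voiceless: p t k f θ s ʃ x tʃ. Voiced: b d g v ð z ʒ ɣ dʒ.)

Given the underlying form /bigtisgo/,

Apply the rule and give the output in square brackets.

/g/ before /t/ (voiceless) → [k]
/s/ before /g/ (voiced) → [z]

[biktizgo]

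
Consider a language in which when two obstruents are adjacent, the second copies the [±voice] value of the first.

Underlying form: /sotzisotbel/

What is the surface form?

[sotsisotpel]

/z/ after /t/ (voiceless) → [s]
/b/ after /t/ (voiceless) → [p]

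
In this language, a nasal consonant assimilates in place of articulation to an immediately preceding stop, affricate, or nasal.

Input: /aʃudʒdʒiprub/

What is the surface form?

no segment meets the rule's conditions; no change.

[aʃudʒdʒiprub]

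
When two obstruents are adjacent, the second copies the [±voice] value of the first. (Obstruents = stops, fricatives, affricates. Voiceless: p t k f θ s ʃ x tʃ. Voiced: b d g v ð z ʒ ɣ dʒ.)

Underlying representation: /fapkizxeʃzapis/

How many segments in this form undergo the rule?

/x/ after /z/ (voiced) → [ɣ]
/z/ after /ʃ/ (voiceless) → [s]
2 segments change.

2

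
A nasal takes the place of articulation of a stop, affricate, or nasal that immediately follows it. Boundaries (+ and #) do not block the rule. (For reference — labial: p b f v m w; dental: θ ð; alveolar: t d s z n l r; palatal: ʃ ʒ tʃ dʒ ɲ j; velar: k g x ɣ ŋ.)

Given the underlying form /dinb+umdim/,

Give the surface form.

/n/ before /b/ (labial) → [m]
/m/ before /d/ (alveolar) → [n]

[dimb+undim]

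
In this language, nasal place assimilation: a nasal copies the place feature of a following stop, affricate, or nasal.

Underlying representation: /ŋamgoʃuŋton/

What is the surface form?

[ŋaŋgoʃunton]

/m/ before /g/ (velar) → [ŋ]
/ŋ/ before /t/ (alveolar) → [n]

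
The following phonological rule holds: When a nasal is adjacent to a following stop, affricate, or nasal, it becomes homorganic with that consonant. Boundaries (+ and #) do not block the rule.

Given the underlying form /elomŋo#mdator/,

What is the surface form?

[eloŋŋo#ndator]

/m/ before /ŋ/ (velar) → [ŋ]
/m/ before /d/ (alveolar) → [n]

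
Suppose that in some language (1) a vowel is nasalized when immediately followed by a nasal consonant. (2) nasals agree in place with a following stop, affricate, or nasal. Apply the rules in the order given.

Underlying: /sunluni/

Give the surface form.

Rule 1: /u/ before nasal /n/ → [ũ]
Rule 1: /u/ before nasal /n/ → [ũ]
After rule 1: sũnlũni
Rule 2: no segment meets the rule's conditions; no change.

[sũnlũni]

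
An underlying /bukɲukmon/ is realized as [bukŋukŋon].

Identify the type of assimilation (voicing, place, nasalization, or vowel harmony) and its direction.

place assimilation, progressive

/ɲ/→[ŋ] /m/→[ŋ].
Each target copies a feature from the preceding segment, so the direction is progressive.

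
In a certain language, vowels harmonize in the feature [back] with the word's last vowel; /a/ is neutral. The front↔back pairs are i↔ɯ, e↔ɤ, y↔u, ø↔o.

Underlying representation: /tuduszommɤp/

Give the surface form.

[tuduszommɤp]

no segment meets the rule's conditions; no change.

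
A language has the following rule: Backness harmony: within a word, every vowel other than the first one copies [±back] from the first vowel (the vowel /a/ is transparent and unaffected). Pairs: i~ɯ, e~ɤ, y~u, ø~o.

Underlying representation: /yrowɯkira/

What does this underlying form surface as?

[yrøwikira]

/o/ harmonizes with /y/ ([-back]) → [ø]
/ɯ/ harmonizes with /y/ ([-back]) → [i]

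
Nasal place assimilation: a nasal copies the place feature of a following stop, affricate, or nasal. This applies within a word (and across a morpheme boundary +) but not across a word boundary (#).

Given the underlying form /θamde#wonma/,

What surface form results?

/m/ before /d/ (alveolar) → [n]
/n/ before /m/ (labial) → [m]

[θande#womma]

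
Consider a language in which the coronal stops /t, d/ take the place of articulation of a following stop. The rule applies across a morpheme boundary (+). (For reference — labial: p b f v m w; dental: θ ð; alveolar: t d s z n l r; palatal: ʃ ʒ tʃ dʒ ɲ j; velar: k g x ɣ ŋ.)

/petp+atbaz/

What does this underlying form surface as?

[pepp+apbaz]

/t/ before /p/ (labial) → [p]
/t/ before /b/ (labial) → [p]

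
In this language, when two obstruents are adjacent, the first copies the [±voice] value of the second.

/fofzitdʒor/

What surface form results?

[fovziddʒor]

/f/ before /z/ (voiced) → [v]
/t/ before /dʒ/ (voiced) → [d]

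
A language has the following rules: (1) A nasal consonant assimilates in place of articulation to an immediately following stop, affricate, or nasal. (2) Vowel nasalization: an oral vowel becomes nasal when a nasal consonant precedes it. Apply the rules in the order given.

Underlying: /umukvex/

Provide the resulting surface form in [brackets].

Rule 1: no segment meets the rule's conditions; no change.
After rule 1: umukvex
Rule 2: /u/ after nasal /m/ → [ũ]

[umũkvex]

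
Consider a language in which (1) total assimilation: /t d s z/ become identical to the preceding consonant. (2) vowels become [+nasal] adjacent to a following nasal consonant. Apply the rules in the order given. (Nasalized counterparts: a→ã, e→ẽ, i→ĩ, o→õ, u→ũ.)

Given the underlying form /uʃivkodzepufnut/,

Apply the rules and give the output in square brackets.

[uʃivkoddepufnut]

Rule 1: /z/ after /d/ → [d] (total assimilation)
After rule 1: uʃivkoddepufnut
Rule 2: no segment meets the rule's conditions; no change.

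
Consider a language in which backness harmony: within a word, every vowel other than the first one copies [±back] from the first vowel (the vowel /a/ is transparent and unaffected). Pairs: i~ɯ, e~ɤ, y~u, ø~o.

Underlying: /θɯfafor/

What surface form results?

[θɯfafor]

no segment meets the rule's conditions; no change.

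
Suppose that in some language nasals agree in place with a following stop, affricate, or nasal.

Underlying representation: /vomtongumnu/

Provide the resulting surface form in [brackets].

/m/ before /t/ (alveolar) → [n]
/n/ before /g/ (velar) → [ŋ]
/m/ before /n/ (alveolar) → [n]

[vontoŋgunnu]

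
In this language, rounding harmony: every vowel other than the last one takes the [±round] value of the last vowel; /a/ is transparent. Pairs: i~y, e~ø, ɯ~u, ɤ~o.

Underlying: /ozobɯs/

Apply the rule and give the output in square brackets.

/o/ harmonizes with /ɯ/ ([-round]) → [ɤ]
/o/ harmonizes with /ɯ/ ([-round]) → [ɤ]

[ɤzɤbɯs]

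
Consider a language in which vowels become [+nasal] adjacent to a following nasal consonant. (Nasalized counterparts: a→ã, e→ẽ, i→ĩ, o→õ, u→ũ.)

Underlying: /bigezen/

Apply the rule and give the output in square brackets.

[bigezẽn]

/e/ before nasal /n/ → [ẽ]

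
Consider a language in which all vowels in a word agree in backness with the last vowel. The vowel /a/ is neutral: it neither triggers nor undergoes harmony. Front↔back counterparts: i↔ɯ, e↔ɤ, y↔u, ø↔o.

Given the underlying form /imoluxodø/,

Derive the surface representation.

/o/ harmonizes with /ø/ ([-back]) → [ø]
/u/ harmonizes with /ø/ ([-back]) → [y]
/o/ harmonizes with /ø/ ([-back]) → [ø]

[imølyxødø]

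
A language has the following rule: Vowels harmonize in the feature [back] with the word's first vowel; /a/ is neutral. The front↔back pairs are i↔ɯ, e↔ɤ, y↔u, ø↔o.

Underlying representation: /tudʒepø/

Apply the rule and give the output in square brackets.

[tudʒɤpo]

/e/ harmonizes with /u/ ([+back]) → [ɤ]
/ø/ harmonizes with /u/ ([+back]) → [o]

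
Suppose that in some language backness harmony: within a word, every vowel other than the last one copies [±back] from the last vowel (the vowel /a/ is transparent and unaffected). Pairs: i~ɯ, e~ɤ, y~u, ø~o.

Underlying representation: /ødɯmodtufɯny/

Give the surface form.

/ɯ/ harmonizes with /y/ ([-back]) → [i]
/o/ harmonizes with /y/ ([-back]) → [ø]
/u/ harmonizes with /y/ ([-back]) → [y]
/ɯ/ harmonizes with /y/ ([-back]) → [i]

[ødimødtyfiny]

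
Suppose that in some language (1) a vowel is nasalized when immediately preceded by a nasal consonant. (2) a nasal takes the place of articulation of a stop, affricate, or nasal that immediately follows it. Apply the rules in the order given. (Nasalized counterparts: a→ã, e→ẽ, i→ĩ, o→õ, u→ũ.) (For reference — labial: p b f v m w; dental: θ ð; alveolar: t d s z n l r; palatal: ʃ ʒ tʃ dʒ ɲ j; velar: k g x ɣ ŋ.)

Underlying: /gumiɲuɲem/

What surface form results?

[gumĩɲũɲẽm]

Rule 1: /i/ after nasal /m/ → [ĩ]
Rule 1: /u/ after nasal /ɲ/ → [ũ]
Rule 1: /e/ after nasal /ɲ/ → [ẽ]
After rule 1: gumĩɲũɲẽm
Rule 2: no segment meets the rule's conditions; no change.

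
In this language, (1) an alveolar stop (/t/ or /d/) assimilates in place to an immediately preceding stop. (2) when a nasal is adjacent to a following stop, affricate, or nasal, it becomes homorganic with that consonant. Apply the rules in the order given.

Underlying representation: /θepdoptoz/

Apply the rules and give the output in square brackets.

[θepboppoz]

Rule 1: /d/ after /p/ (labial) → [b]
Rule 1: /t/ after /p/ (labial) → [p]
After rule 1: θepboppoz
Rule 2: no segment meets the rule's conditions; no change.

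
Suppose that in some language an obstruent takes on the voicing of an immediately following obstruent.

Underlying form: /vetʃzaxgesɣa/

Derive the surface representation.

[vedʒzaɣgezɣa]

/tʃ/ before /z/ (voiced) → [dʒ]
/x/ before /g/ (voiced) → [ɣ]
/s/ before /ɣ/ (voiced) → [z]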